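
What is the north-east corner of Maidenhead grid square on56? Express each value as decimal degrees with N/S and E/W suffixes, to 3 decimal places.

Field O=14, N=13: +14·20° lon, +13·10° lat → SW at lon 100°, lat 40°.
Square 5, 6: +5·2° lon, +6·1° lat → SW at lon 110°, lat 46°.
Cell spans 2° lon × 1° lat. NE corner is SW corner plus one full cell.
latitude 47.000° N, longitude 112.000° E.

47.000° N, 112.000° E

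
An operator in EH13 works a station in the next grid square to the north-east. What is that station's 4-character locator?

EH24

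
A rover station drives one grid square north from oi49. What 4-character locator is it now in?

OJ40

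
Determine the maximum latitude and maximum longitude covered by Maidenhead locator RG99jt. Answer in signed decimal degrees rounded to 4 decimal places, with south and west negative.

Field R=17, G=6: +17·20° lon, +6·10° lat → SW at lon 160°, lat -30°.
Square 9, 9: +9·2° lon, +9·1° lat → SW at lon 178°, lat -21°.
Subsquare j=9, t=19: +9·0.0833333° lon, +19·0.0416667° lat → SW at lon 178.75°, lat -20.2083°.
Cell spans 0.0833333° lon × 0.0416667° lat. NE corner is SW corner plus one full cell.
latitude -20.1667, longitude 178.8333.

-20.1667, 178.8333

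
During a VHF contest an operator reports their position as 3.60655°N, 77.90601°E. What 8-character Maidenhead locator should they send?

MJ83wo85

Offset from 180°W / 90°S: lon 257.90601°, lat 93.60655°.
Field: lon ⌊257.90601/20⌋ = 12 → M; lat ⌊93.60655/10⌋ = 9 → J.
Square: lon ⌊17.90601/2⌋ = 8; lat ⌊3.60655/1⌋ = 3.
Subsquare: lon ⌊1.90601/0.0833333⌋ = 22 → w; lat ⌊0.60655/0.0416667⌋ = 14 → o.
Extended square: lon ⌊0.07268/0.00833333⌋ = 8; lat ⌊0.02322/0.00416667⌋ = 5.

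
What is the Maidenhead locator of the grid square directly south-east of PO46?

Longitude square 4; +1 → 5.
Latitude square 6; −1 → 5.

PO55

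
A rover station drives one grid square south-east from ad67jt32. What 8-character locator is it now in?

AD67jt41

Longitude extended square 3; +1 → 4.
Latitude extended square 2; −1 → 1.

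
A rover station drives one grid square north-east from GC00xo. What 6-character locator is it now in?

GC10ap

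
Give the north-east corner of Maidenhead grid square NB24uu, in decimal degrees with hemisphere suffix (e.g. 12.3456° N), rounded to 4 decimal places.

75.1250° S, 85.7500° E

Field N=13, B=1: +13·20° lon, +1·10° lat → SW at lon 80°, lat -80°.
Square 2, 4: +2·2° lon, +4·1° lat → SW at lon 84°, lat -76°.
Subsquare u=20, u=20: +20·0.0833333° lon, +20·0.0416667° lat → SW at lon 85.6667°, lat -75.1667°.
Cell spans 0.0833333° lon × 0.0416667° lat. NE corner is SW corner plus one full cell.
latitude 75.1250° S, longitude 85.7500° E.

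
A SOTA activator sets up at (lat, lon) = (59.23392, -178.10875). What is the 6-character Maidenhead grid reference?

AO09wf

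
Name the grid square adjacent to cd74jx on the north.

Latitude subsquare x = 23; +1 → 24, wraps to 0 = a, carry into square.
Latitude square 4; +1 → 5.
The longitude characters are unchanged.

CD75ja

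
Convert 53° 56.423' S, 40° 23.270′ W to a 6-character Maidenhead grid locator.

GD96tb

Add 180° to longitude and 90° to latitude: 139.6122, 36.0596.
Field (20°×10°, letters A–R): 139.6122/20 → 6 → G, 36.0596/10 → 3 → D; chars GD.
Square (2°×1°, digits 0–9): 19.6122/2 → 9, 6.0596/1 → 6; chars 96.
Subsquare (5′×2.5′, letters a–x): 1.6122/0.0833333 → 19 → t, 0.0596/0.0416667 → 1 → b; chars tb.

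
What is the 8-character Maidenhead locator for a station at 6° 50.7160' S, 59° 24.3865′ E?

Offset from 180°W / 90°S: lon 239.40644°, lat 83.15473°.
Field: lon ⌊239.40644/20⌋ = 11 → L; lat ⌊83.15473/10⌋ = 8 → I.
Square: lon ⌊19.40644/2⌋ = 9; lat ⌊3.15473/1⌋ = 3.
Subsquare: lon ⌊1.40644/0.0833333⌋ = 16 → q; lat ⌊0.15473/0.0416667⌋ = 3 → d.
Extended square: lon ⌊0.07311/0.00833333⌋ = 8; lat ⌊0.02973/0.00416667⌋ = 7.

LI93qd87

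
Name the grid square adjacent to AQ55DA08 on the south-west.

AQ55ca97

Longitude extended square 0; −1 → -1, wraps to 9, carry into subsquare.
Longitude subsquare d = 3; −1 → 2 = c.
Latitude extended square 8; −1 → 7.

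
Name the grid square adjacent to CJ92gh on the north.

Latitude subsquare h = 7; +1 → 8 = i.
The longitude characters are unchanged.

CJ92gi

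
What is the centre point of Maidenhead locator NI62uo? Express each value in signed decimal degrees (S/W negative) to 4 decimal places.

-7.3958, 93.7083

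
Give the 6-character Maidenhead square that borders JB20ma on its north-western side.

Longitude subsquare m = 12; −1 → 11 = l.
Latitude subsquare a = 0; +1 → 1 = b.

JB20lb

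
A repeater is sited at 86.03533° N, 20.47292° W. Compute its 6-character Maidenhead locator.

HR96sa

Add 180° to longitude and 90° to latitude: 159.5271, 176.0353.
Field: lon ⌊159.5271/20⌋ = 7 → H; lat ⌊176.0353/10⌋ = 17 → R.
Square: lon ⌊19.5271/2⌋ = 9; lat ⌊6.0353/1⌋ = 6.
Subsquare: lon ⌊1.5271/0.0833333⌋ = 18 → s; lat ⌊0.0353/0.0416667⌋ = 0 → a.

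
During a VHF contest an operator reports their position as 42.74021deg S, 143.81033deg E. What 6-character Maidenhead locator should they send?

Add 180° to longitude and 90° to latitude: 323.8103, 47.2598.
Field: lon ⌊323.8103/20⌋ = 16 → Q; lat ⌊47.2598/10⌋ = 4 → E.
Square: lon ⌊3.8103/2⌋ = 1; lat ⌊7.2598/1⌋ = 7.
Subsquare: lon ⌊1.8103/0.0833333⌋ = 21 → v; lat ⌊0.2598/0.0416667⌋ = 6 → g.

QE17vg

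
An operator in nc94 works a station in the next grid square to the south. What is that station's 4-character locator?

Latitude square 4; −1 → 3.
The longitude characters are unchanged.

NC93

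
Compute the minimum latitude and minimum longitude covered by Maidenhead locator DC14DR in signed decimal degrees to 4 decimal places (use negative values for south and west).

-65.2917, -117.7500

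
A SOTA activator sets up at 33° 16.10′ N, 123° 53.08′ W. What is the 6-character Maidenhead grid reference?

CM83bg

Add 180° to longitude and 90° to latitude: 56.1153, 123.2683.
Field: lon ⌊56.1153/20⌋ = 2 → C; lat ⌊123.2683/10⌋ = 12 → M.
Square: lon ⌊16.1153/2⌋ = 8; lat ⌊3.2683/1⌋ = 3.
Subsquare: lon ⌊0.1153/0.0833333⌋ = 1 → b; lat ⌊0.2683/0.0416667⌋ = 6 → g.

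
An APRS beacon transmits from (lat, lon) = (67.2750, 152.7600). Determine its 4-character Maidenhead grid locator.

QP67

Offset from 180°W / 90°S: lon 332.76°, lat 157.28°.
Field: lon ⌊332.76/20⌋ = 16 → Q; lat ⌊157.28/10⌋ = 15 → P.
Square: lon ⌊12.76/2⌋ = 6; lat ⌊7.28/1⌋ = 7.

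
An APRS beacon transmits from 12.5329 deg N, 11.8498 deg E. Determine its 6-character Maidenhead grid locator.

Add 180° to longitude and 90° to latitude: 191.8498, 102.5329.
Field: 191.8498/20 → 9 → J, 102.5329/10 → 10 → K; chars JK.
Square: 11.8498/2 → 5, 2.5329/1 → 2; chars 52.
Subsquare: 1.8498/0.0833333 → 22 → w, 0.5329/0.0416667 → 12 → m; chars wm.

JK52wm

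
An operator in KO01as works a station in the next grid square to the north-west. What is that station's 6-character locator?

JO91xt

Longitude subsquare a = 0; −1 → -1, wraps to 23 = x, carry into square.
Longitude square 0; −1 → -1, wraps to 9, carry into field.
Longitude field K = 10; −1 → 9 = J.
Latitude subsquare s = 18; +1 → 19 = t.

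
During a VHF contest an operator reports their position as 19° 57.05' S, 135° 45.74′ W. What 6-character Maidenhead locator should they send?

CH20cb

Offset from 180°W / 90°S: lon 44.2377°, lat 70.0492°.
Field (20°×10°, letters A–R): 44.2377/20 → 2 → C, 70.0492/10 → 7 → H; chars CH.
Square (2°×1°, digits 0–9): 4.2377/2 → 2, 0.0492/1 → 0; chars 20.
Subsquare (5′×2.5′, letters a–x): 0.2377/0.0833333 → 2 → c, 0.0492/0.0416667 → 1 → b; chars cb.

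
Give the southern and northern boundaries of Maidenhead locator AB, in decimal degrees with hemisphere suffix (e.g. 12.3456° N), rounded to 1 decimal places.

Field A=0, B=1: +0·20° lon, +1·10° lat → SW at lon -180°, lat -80°.
Cell spans 20° lon × 10° lat.
south 80.0° S, north 70.0° S.

80.0° S, 70.0° S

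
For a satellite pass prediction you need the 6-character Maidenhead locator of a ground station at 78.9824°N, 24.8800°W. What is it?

Offset from 180°W / 90°S: lon 155.1200°, lat 168.9824°.
Field (20°×10°, letters A–R): 155.1200/20 → 7 → H, 168.9824/10 → 16 → Q; chars HQ.
Square (2°×1°, digits 0–9): 15.1200/2 → 7, 8.9824/1 → 8; chars 78.
Subsquare (5′×2.5′, letters a–x): 1.1200/0.0833333 → 13 → n, 0.9824/0.0416667 → 23 → x; chars nx.

HQ78nx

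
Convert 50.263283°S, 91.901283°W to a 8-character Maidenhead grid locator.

ED49br16

Add 180° to longitude and 90° to latitude: 88.09872, 39.73672.
Field (20°×10°, letters A–R): 88.09872/20 → 4 → E, 39.73672/10 → 3 → D; chars ED.
Square (2°×1°, digits 0–9): 8.09872/2 → 4, 9.73672/1 → 9; chars 49.
Subsquare (5′×2.5′, letters a–x): 0.09872/0.0833333 → 1 → b, 0.73672/0.0416667 → 17 → r; chars br.
Extended square (30″×15″, digits 0–9): 0.01538/0.00833333 → 1, 0.02838/0.00416667 → 6; chars 16.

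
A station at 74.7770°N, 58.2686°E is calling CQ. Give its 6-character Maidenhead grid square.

LQ94ds

Add 180° to longitude and 90° to latitude: 238.2686, 164.7770.
Field (20°×10°, letters A–R): 238.2686/20 → 11 → L, 164.7770/10 → 16 → Q; chars LQ.
Square (2°×1°, digits 0–9): 18.2686/2 → 9, 4.7770/1 → 4; chars 94.
Subsquare (5′×2.5′, letters a–x): 0.2686/0.0833333 → 3 → d, 0.7770/0.0416667 → 18 → s; chars ds.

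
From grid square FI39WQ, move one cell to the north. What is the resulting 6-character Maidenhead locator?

FI39wr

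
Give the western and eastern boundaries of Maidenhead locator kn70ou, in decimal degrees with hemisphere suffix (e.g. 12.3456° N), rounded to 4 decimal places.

35.1667° E, 35.2500° E

Field K=10, N=13: +10·20° lon, +13·10° lat → SW at lon 20°, lat 40°.
Square 7, 0: +7·2° lon, +0·1° lat → SW at lon 34°, lat 40°.
Subsquare o=14, u=20: +14·0.0833333° lon, +20·0.0416667° lat → SW at lon 35.1667°, lat 40.8333°.
Cell spans 0.0833333° lon × 0.0416667° lat.
west 35.1667° E, east 35.2500° E.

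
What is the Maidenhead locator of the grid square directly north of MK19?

ML10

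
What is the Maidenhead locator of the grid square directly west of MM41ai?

Longitude subsquare a = 0; −1 → -1, wraps to 23 = x, carry into square.
Longitude square 4; −1 → 3.
The latitude characters are unchanged.

MM31xi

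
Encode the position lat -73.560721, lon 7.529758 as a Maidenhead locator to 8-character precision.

JB36sk35

Add 180° to longitude and 90° to latitude: 187.52976, 16.43928.
Field: 187.52976/20 → 9 → J, 16.43928/10 → 1 → B; chars JB.
Square: 7.52976/2 → 3, 6.43928/1 → 6; chars 36.
Subsquare: 1.52976/0.0833333 → 18 → s, 0.43928/0.0416667 → 10 → k; chars sk.
Extended square: 0.02976/0.00833333 → 3, 0.02261/0.00416667 → 5; chars 35.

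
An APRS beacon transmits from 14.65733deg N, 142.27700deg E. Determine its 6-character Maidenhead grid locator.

QK14dp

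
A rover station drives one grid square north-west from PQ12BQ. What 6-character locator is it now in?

PQ12ar

Longitude subsquare b = 1; −1 → 0 = a.
Latitude subsquare q = 16; +1 → 17 = r.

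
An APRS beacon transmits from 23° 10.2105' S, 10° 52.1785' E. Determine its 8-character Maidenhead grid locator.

Offset from 180°W / 90°S: lon 190.86964°, lat 66.82982°.
Field (20°×10°, letters A–R): 190.86964/20 → 9 → J, 66.82982/10 → 6 → G; chars JG.
Square (2°×1°, digits 0–9): 10.86964/2 → 5, 6.82982/1 → 6; chars 56.
Subsquare (5′×2.5′, letters a–x): 0.86964/0.0833333 → 10 → k, 0.82982/0.0416667 → 19 → t; chars kt.
Extended square (30″×15″, digits 0–9): 0.03631/0.00833333 → 4, 0.03816/0.00416667 → 9; chars 49.

JG56kt49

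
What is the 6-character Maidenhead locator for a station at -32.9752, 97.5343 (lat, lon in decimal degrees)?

NF87sa

Add 180° to longitude and 90° to latitude: 277.5343, 57.0248.
Field: 277.5343/20 → 13 → N, 57.0248/10 → 5 → F; chars NF.
Square: 17.5343/2 → 8, 7.0248/1 → 7; chars 87.
Subsquare: 1.5343/0.0833333 → 18 → s, 0.0248/0.0416667 → 0 → a; chars sa.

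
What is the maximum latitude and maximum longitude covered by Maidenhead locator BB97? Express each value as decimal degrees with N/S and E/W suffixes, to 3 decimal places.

72.000° S, 140.000° W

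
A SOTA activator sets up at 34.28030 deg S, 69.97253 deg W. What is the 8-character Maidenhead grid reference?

FF55ar32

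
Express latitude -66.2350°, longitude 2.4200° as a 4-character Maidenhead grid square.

Shift to the Maidenhead origin (180°W, 90°S): lon 182.42, lat 23.77.
Field: lon ⌊182.42/20⌋ = 9 → J; lat ⌊23.77/10⌋ = 2 → C.
Square: lon ⌊2.42/2⌋ = 1; lat ⌊3.77/1⌋ = 3.

JC13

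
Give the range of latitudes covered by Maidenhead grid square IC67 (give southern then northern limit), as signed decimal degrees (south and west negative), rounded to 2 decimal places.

-63.00, -62.00

Field I=8, C=2: +8·20° lon, +2·10° lat → SW at lon -20°, lat -70°.
Square 6, 7: +6·2° lon, +7·1° lat → SW at lon -8°, lat -63°.
Cell spans 2° lon × 1° lat.
south -63.00, north -62.00.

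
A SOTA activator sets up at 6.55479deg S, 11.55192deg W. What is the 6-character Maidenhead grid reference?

II43fk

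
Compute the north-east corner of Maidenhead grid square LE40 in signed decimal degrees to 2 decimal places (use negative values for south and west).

-49.00, 50.00

Field L=11, E=4: +11·20° lon, +4·10° lat → SW at lon 40°, lat -50°.
Square 4, 0: +4·2° lon, +0·1° lat → SW at lon 48°, lat -50°.
Cell spans 2° lon × 1° lat. NE corner is SW corner plus one full cell.
latitude -49.00, longitude 50.00.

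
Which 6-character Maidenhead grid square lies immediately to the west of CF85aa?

CF75xa

Longitude subsquare a = 0; −1 → -1, wraps to 23 = x, carry into square.
Longitude square 8; −1 → 7.
The latitude characters are unchanged.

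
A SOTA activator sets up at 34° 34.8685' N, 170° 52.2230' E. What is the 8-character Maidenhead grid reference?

RM54kn49

Shift to the Maidenhead origin (180°W, 90°S): lon 350.87038, lat 124.58114.
Field (20°×10°, letters A–R): lon ⌊350.87038/20⌋ = 17 → R; lat ⌊124.58114/10⌋ = 12 → M.
Square (2°×1°, digits 0–9): lon ⌊10.87038/2⌋ = 5; lat ⌊4.58114/1⌋ = 4.
Subsquare (5′×2.5′, letters a–x): lon ⌊0.87038/0.0833333⌋ = 10 → k; lat ⌊0.58114/0.0416667⌋ = 13 → n.
Extended square (30″×15″, digits 0–9): lon ⌊0.03705/0.00833333⌋ = 4; lat ⌊0.03948/0.00416667⌋ = 9.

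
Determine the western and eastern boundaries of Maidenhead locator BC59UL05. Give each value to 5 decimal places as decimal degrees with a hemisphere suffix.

Field B=1, C=2: +1·20° lon, +2·10° lat → SW at lon -160°, lat -70°.
Square 5, 9: +5·2° lon, +9·1° lat → SW at lon -150°, lat -61°.
Subsquare u=20, l=11: +20·0.0833333° lon, +11·0.0416667° lat → SW at lon -148.333°, lat -60.5417°.
Extended square 0, 5: +0·0.00833333° lon, +5·0.00416667° lat → SW at lon -148.333°, lat -60.5208°.
Cell spans 0.00833333° lon × 0.00416667° lat.
west 148.33333° W, east 148.32500° W.

148.33333° W, 148.32500° W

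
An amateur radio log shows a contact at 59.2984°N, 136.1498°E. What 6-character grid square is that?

PO89bh

Offset from 180°W / 90°S: lon 316.1498°, lat 149.2984°.
Field: 316.1498/20 → 15 → P, 149.2984/10 → 14 → O; chars PO.
Square: 16.1498/2 → 8, 9.2984/1 → 9; chars 89.
Subsquare: 0.1498/0.0833333 → 1 → b, 0.2984/0.0416667 → 7 → h; chars bh.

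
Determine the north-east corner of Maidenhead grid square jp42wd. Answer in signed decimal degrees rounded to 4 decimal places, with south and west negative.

62.1667, 9.9167

Field J=9, P=15: +9·20° lon, +15·10° lat → SW at lon 0°, lat 60°.
Square 4, 2: +4·2° lon, +2·1° lat → SW at lon 8°, lat 62°.
Subsquare w=22, d=3: +22·0.0833333° lon, +3·0.0416667° lat → SW at lon 9.83333°, lat 62.125°.
Cell spans 0.0833333° lon × 0.0416667° lat. NE corner is SW corner plus one full cell.
latitude 62.1667, longitude 9.9167.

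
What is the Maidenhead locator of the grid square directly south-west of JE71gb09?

JE71fb98

Longitude extended square 0; −1 → -1, wraps to 9, carry into subsquare.
Longitude subsquare g = 6; −1 → 5 = f.
Latitude extended square 9; −1 → 8.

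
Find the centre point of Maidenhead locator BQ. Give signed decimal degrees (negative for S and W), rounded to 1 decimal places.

75.0, -150.0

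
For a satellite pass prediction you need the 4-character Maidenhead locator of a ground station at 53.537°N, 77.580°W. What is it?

FO13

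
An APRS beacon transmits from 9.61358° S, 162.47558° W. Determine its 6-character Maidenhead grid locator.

Shift to the Maidenhead origin (180°W, 90°S): lon 17.5244, lat 80.3864.
Field (20°×10°, letters A–R): lon ⌊17.5244/20⌋ = 0 → A; lat ⌊80.3864/10⌋ = 8 → I.
Square (2°×1°, digits 0–9): lon ⌊17.5244/2⌋ = 8; lat ⌊0.3864/1⌋ = 0.
Subsquare (5′×2.5′, letters a–x): lon ⌊1.5244/0.0833333⌋ = 18 → s; lat ⌊0.3864/0.0416667⌋ = 9 → j.

AI80sj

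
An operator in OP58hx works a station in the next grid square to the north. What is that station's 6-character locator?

Latitude subsquare x = 23; +1 → 24, wraps to 0 = a, carry into square.
Latitude square 8; +1 → 9.
The longitude characters are unchanged.

OP59ha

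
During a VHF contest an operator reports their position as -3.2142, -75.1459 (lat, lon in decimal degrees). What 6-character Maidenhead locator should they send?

FI26ks

Shift to the Maidenhead origin (180°W, 90°S): lon 104.8541, lat 86.7858.
Field (20°×10°, letters A–R): lon ⌊104.8541/20⌋ = 5 → F; lat ⌊86.7858/10⌋ = 8 → I.
Square (2°×1°, digits 0–9): lon ⌊4.8541/2⌋ = 2; lat ⌊6.7858/1⌋ = 6.
Subsquare (5′×2.5′, letters a–x): lon ⌊0.8541/0.0833333⌋ = 10 → k; lat ⌊0.7858/0.0416667⌋ = 18 → s.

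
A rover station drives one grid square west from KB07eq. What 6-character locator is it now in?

KB07dq

Longitude subsquare e = 4; −1 → 3 = d.
The latitude characters are unchanged.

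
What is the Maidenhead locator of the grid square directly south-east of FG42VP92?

Longitude extended square 9; +1 → 10, wraps to 0, carry into subsquare.
Longitude subsquare v = 21; +1 → 22 = w.
Latitude extended square 2; −1 → 1.

FG42wp01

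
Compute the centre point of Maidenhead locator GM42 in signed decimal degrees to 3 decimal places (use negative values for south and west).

32.500, -51.000

Field G=6, M=12: +6·20° lon, +12·10° lat → SW at lon -60°, lat 30°.
Square 4, 2: +4·2° lon, +2·1° lat → SW at lon -52°, lat 32°.
Cell spans 2° lon × 1° lat. Centre is SW corner plus half of each.
latitude 32.500, longitude -51.000.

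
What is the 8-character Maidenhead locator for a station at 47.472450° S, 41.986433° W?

GE92am16

Shift to the Maidenhead origin (180°W, 90°S): lon 138.01357, lat 42.52755.
Field: lon ⌊138.01357/20⌋ = 6 → G; lat ⌊42.52755/10⌋ = 4 → E.
Square: lon ⌊18.01357/2⌋ = 9; lat ⌊2.52755/1⌋ = 2.
Subsquare: lon ⌊0.01357/0.0833333⌋ = 0 → a; lat ⌊0.52755/0.0416667⌋ = 12 → m.
Extended square: lon ⌊0.01357/0.00833333⌋ = 1; lat ⌊0.02755/0.00416667⌋ = 6.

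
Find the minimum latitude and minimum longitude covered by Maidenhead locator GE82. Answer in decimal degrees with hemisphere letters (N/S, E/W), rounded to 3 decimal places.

Field G=6, E=4: +6·20° lon, +4·10° lat → SW at lon -60°, lat -50°.
Square 8, 2: +8·2° lon, +2·1° lat → SW at lon -44°, lat -48°.
latitude 48.000° S, longitude 44.000° W.

48.000° S, 44.000° W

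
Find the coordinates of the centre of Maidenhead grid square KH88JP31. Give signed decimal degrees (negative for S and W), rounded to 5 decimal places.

Field K=10, H=7: +10·20° lon, +7·10° lat → SW at lon 20°, lat -20°.
Square 8, 8: +8·2° lon, +8·1° lat → SW at lon 36°, lat -12°.
Subsquare j=9, p=15: +9·0.0833333° lon, +15·0.0416667° lat → SW at lon 36.75°, lat -11.375°.
Extended square 3, 1: +3·0.00833333° lon, +1·0.00416667° lat → SW at lon 36.775°, lat -11.3708°.
Cell spans 0.00833333° lon × 0.00416667° lat. Centre is SW corner plus half of each.
latitude -11.36875, longitude 36.77917.

-11.36875, 36.77917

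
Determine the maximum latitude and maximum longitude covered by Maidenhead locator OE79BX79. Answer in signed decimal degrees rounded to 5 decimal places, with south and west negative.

-40.00000, 114.15000

Field O=14, E=4: +14·20° lon, +4·10° lat → SW at lon 100°, lat -50°.
Square 7, 9: +7·2° lon, +9·1° lat → SW at lon 114°, lat -41°.
Subsquare b=1, x=23: +1·0.0833333° lon, +23·0.0416667° lat → SW at lon 114.083°, lat -40.0417°.
Extended square 7, 9: +7·0.00833333° lon, +9·0.00416667° lat → SW at lon 114.142°, lat -40.0042°.
Cell spans 0.00833333° lon × 0.00416667° lat. NE corner is SW corner plus one full cell.
latitude -40.00000, longitude 114.15000.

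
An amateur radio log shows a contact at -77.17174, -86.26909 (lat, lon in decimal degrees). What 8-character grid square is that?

EB62ut78

Add 180° to longitude and 90° to latitude: 93.73091, 12.82826.
Field (20°×10°, letters A–R): 93.73091/20 → 4 → E, 12.82826/10 → 1 → B; chars EB.
Square (2°×1°, digits 0–9): 13.73091/2 → 6, 2.82826/1 → 2; chars 62.
Subsquare (5′×2.5′, letters a–x): 1.73091/0.0833333 → 20 → u, 0.82826/0.0416667 → 19 → t; chars ut.
Extended square (30″×15″, digits 0–9): 0.06424/0.00833333 → 7, 0.03659/0.00416667 → 8; chars 78.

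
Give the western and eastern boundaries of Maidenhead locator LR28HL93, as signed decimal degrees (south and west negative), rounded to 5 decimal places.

44.65833, 44.66667

Field L=11, R=17: +11·20° lon, +17·10° lat → SW at lon 40°, lat 80°.
Square 2, 8: +2·2° lon, +8·1° lat → SW at lon 44°, lat 88°.
Subsquare h=7, l=11: +7·0.0833333° lon, +11·0.0416667° lat → SW at lon 44.5833°, lat 88.4583°.
Extended square 9, 3: +9·0.00833333° lon, +3·0.00416667° lat → SW at lon 44.6583°, lat 88.4708°.
Cell spans 0.00833333° lon × 0.00416667° lat.
west 44.65833, east 44.66667.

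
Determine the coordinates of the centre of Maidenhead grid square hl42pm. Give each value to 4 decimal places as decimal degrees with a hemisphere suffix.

22.5208° N, 30.7083° W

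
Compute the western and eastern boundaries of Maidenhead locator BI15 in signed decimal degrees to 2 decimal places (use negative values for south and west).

Field B=1, I=8: +1·20° lon, +8·10° lat → SW at lon -160°, lat -10°.
Square 1, 5: +1·2° lon, +5·1° lat → SW at lon -158°, lat -5°.
Cell spans 2° lon × 1° lat.
west -158.00, east -156.00.

-158.00, -156.00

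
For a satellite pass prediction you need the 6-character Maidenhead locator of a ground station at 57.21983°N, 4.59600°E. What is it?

JO27hf

Add 180° to longitude and 90° to latitude: 184.5960, 147.2198.
Field (20°×10°, letters A–R): lon ⌊184.5960/20⌋ = 9 → J; lat ⌊147.2198/10⌋ = 14 → O.
Square (2°×1°, digits 0–9): lon ⌊4.5960/2⌋ = 2; lat ⌊7.2198/1⌋ = 7.
Subsquare (5′×2.5′, letters a–x): lon ⌊0.5960/0.0833333⌋ = 7 → h; lat ⌊0.2198/0.0416667⌋ = 5 → f.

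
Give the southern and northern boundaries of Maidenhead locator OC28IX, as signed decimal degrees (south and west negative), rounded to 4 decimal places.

-61.0417, -61.0000

Field O=14, C=2: +14·20° lon, +2·10° lat → SW at lon 100°, lat -70°.
Square 2, 8: +2·2° lon, +8·1° lat → SW at lon 104°, lat -62°.
Subsquare i=8, x=23: +8·0.0833333° lon, +23·0.0416667° lat → SW at lon 104.667°, lat -61.0417°.
Cell spans 0.0833333° lon × 0.0416667° lat.
south -61.0417, north -61.0000.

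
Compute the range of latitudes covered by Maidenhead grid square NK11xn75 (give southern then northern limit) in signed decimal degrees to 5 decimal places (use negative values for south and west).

Field N=13, K=10: +13·20° lon, +10·10° lat → SW at lon 80°, lat 10°.
Square 1, 1: +1·2° lon, +1·1° lat → SW at lon 82°, lat 11°.
Subsquare x=23, n=13: +23·0.0833333° lon, +13·0.0416667° lat → SW at lon 83.9167°, lat 11.5417°.
Extended square 7, 5: +7·0.00833333° lon, +5·0.00416667° lat → SW at lon 83.975°, lat 11.5625°.
Cell spans 0.00833333° lon × 0.00416667° lat.
south 11.56250, north 11.56667.

11.56250, 11.56667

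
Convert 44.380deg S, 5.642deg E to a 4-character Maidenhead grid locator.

JE25

Shift to the Maidenhead origin (180°W, 90°S): lon 185.64, lat 45.62.
Field (20°×10°, letters A–R): lon ⌊185.64/20⌋ = 9 → J; lat ⌊45.62/10⌋ = 4 → E.
Square (2°×1°, digits 0–9): lon ⌊5.64/2⌋ = 2; lat ⌊5.62/1⌋ = 5.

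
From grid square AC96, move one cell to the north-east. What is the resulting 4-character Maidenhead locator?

Longitude square 9; +1 → 10, wraps to 0, carry into field.
Longitude field A = 0; +1 → 1 = B.
Latitude square 6; +1 → 7.

BC07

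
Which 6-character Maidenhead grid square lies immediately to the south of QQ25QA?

QQ24qx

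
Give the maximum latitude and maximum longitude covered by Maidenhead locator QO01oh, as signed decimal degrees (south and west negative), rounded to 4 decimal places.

51.3333, 141.2500

Field Q=16, O=14: +16·20° lon, +14·10° lat → SW at lon 140°, lat 50°.
Square 0, 1: +0·2° lon, +1·1° lat → SW at lon 140°, lat 51°.
Subsquare o=14, h=7: +14·0.0833333° lon, +7·0.0416667° lat → SW at lon 141.167°, lat 51.2917°.
Cell spans 0.0833333° lon × 0.0416667° lat. NE corner is SW corner plus one full cell.
latitude 51.3333, longitude 141.2500.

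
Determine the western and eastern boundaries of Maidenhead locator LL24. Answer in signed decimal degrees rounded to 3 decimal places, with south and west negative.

Field L=11, L=11: +11·20° lon, +11·10° lat → SW at lon 40°, lat 20°.
Square 2, 4: +2·2° lon, +4·1° lat → SW at lon 44°, lat 24°.
Cell spans 2° lon × 1° lat.
west 44.000, east 46.000.

44.000, 46.000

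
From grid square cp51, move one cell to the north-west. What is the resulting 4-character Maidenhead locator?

CP42

Longitude square 5; −1 → 4.
Latitude square 1; +1 → 2.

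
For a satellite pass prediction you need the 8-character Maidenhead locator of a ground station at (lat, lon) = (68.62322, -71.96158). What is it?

Offset from 180°W / 90°S: lon 108.03842°, lat 158.62322°.
Field: lon ⌊108.03842/20⌋ = 5 → F; lat ⌊158.62322/10⌋ = 15 → P.
Square: lon ⌊8.03842/2⌋ = 4; lat ⌊8.62322/1⌋ = 8.
Subsquare: lon ⌊0.03842/0.0833333⌋ = 0 → a; lat ⌊0.62322/0.0416667⌋ = 14 → o.
Extended square: lon ⌊0.03842/0.00833333⌋ = 4; lat ⌊0.03989/0.00416667⌋ = 9.

FP48ao49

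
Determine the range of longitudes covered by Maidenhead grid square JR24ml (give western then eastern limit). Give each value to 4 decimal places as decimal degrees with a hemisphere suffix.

5.0000° E, 5.0833° E

Field J=9, R=17: +9·20° lon, +17·10° lat → SW at lon 0°, lat 80°.
Square 2, 4: +2·2° lon, +4·1° lat → SW at lon 4°, lat 84°.
Subsquare m=12, l=11: +12·0.0833333° lon, +11·0.0416667° lat → SW at lon 5°, lat 84.4583°.
Cell spans 0.0833333° lon × 0.0416667° lat.
west 5.0000° E, east 5.0833° E.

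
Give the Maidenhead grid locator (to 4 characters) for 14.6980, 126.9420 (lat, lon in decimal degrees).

PK34

Shift to the Maidenhead origin (180°W, 90°S): lon 306.94, lat 104.70.
Field (20°×10°, letters A–R): 306.94/20 → 15 → P, 104.70/10 → 10 → K; chars PK.
Square (2°×1°, digits 0–9): 6.94/2 → 3, 4.70/1 → 4; chars 34.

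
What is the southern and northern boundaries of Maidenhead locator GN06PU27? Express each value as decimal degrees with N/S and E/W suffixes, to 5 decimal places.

46.86250° N, 46.86667° N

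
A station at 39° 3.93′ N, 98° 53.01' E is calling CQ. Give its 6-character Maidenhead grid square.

Shift to the Maidenhead origin (180°W, 90°S): lon 278.8835, lat 129.0655.
Field: lon ⌊278.8835/20⌋ = 13 → N; lat ⌊129.0655/10⌋ = 12 → M.
Square: lon ⌊18.8835/2⌋ = 9; lat ⌊9.0655/1⌋ = 9.
Subsquare: lon ⌊0.8835/0.0833333⌋ = 10 → k; lat ⌊0.0655/0.0416667⌋ = 1 → b.

NM99kb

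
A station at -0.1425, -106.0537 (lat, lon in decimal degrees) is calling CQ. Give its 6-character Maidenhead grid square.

Shift to the Maidenhead origin (180°W, 90°S): lon 73.9463, lat 89.8575.
Field: lon ⌊73.9463/20⌋ = 3 → D; lat ⌊89.8575/10⌋ = 8 → I.
Square: lon ⌊13.9463/2⌋ = 6; lat ⌊9.8575/1⌋ = 9.
Subsquare: lon ⌊1.9463/0.0833333⌋ = 23 → x; lat ⌊0.8575/0.0416667⌋ = 20 → u.

DI69xu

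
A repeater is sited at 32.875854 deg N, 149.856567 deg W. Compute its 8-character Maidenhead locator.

Offset from 180°W / 90°S: lon 30.14343°, lat 122.87585°.
Field: lon ⌊30.14343/20⌋ = 1 → B; lat ⌊122.87585/10⌋ = 12 → M.
Square: lon ⌊10.14343/2⌋ = 5; lat ⌊2.87585/1⌋ = 2.
Subsquare: lon ⌊0.14343/0.0833333⌋ = 1 → b; lat ⌊0.87585/0.0416667⌋ = 21 → v.
Extended square: lon ⌊0.06010/0.00833333⌋ = 7; lat ⌊0.00085/0.00416667⌋ = 0.

BM52bv70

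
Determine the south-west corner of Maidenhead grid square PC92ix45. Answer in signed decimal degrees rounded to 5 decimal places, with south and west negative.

Field P=15, C=2: +15·20° lon, +2·10° lat → SW at lon 120°, lat -70°.
Square 9, 2: +9·2° lon, +2·1° lat → SW at lon 138°, lat -68°.
Subsquare i=8, x=23: +8·0.0833333° lon, +23·0.0416667° lat → SW at lon 138.667°, lat -67.0417°.
Extended square 4, 5: +4·0.00833333° lon, +5·0.00416667° lat → SW at lon 138.7°, lat -67.0208°.
latitude -67.02083, longitude 138.70000.

-67.02083, 138.70000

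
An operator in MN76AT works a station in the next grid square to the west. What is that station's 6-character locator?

MN66xt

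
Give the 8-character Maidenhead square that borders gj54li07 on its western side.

GJ54ki97

Longitude extended square 0; −1 → -1, wraps to 9, carry into subsquare.
Longitude subsquare l = 11; −1 → 10 = k.
The latitude characters are unchanged.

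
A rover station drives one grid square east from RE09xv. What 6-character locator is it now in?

RE19av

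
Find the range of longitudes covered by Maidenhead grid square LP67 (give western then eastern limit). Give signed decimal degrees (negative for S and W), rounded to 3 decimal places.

52.000, 54.000

Field L=11, P=15: +11·20° lon, +15·10° lat → SW at lon 40°, lat 60°.
Square 6, 7: +6·2° lon, +7·1° lat → SW at lon 52°, lat 67°.
Cell spans 2° lon × 1° lat.
west 52.000, east 54.000.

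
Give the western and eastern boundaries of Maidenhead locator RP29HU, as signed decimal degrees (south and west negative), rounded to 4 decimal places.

164.5833, 164.6667

Field R=17, P=15: +17·20° lon, +15·10° lat → SW at lon 160°, lat 60°.
Square 2, 9: +2·2° lon, +9·1° lat → SW at lon 164°, lat 69°.
Subsquare h=7, u=20: +7·0.0833333° lon, +20·0.0416667° lat → SW at lon 164.583°, lat 69.8333°.
Cell spans 0.0833333° lon × 0.0416667° lat.
west 164.5833, east 164.6667.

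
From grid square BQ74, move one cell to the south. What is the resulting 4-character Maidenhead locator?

BQ73

Latitude square 4; −1 → 3.
The longitude characters are unchanged.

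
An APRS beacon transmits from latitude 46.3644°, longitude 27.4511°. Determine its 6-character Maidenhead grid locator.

KN36ri

Offset from 180°W / 90°S: lon 207.4511°, lat 136.3644°.
Field: lon ⌊207.4511/20⌋ = 10 → K; lat ⌊136.3644/10⌋ = 13 → N.
Square: lon ⌊7.4511/2⌋ = 3; lat ⌊6.3644/1⌋ = 6.
Subsquare: lon ⌊1.4511/0.0833333⌋ = 17 → r; lat ⌊0.3644/0.0416667⌋ = 8 → i.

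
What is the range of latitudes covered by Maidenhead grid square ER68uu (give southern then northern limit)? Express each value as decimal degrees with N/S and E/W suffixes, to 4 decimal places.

88.8333° N, 88.8750° N

Field E=4, R=17: +4·20° lon, +17·10° lat → SW at lon -100°, lat 80°.
Square 6, 8: +6·2° lon, +8·1° lat → SW at lon -88°, lat 88°.
Subsquare u=20, u=20: +20·0.0833333° lon, +20·0.0416667° lat → SW at lon -86.3333°, lat 88.8333°.
Cell spans 0.0833333° lon × 0.0416667° lat.
south 88.8333° N, north 88.8750° N.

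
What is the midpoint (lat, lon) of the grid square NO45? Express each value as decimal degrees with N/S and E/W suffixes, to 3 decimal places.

Field N=13, O=14: +13·20° lon, +14·10° lat → SW at lon 80°, lat 50°.
Square 4, 5: +4·2° lon, +5·1° lat → SW at lon 88°, lat 55°.
Cell spans 2° lon × 1° lat. Centre is SW corner plus half of each.
latitude 55.500° N, longitude 89.000° E.

55.500° N, 89.000° E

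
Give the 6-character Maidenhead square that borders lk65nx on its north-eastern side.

LK66oa

Longitude subsquare n = 13; +1 → 14 = o.
Latitude subsquare x = 23; +1 → 24, wraps to 0 = a, carry into square.
Latitude square 5; +1 → 6.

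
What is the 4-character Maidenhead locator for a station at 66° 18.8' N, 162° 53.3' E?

RP16

Add 180° to longitude and 90° to latitude: 342.89, 156.31.
Field: lon ⌊342.89/20⌋ = 17 → R; lat ⌊156.31/10⌋ = 15 → P.
Square: lon ⌊2.89/2⌋ = 1; lat ⌊6.31/1⌋ = 6.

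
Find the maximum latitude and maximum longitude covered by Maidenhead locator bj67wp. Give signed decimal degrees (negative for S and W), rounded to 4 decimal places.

Field B=1, J=9: +1·20° lon, +9·10° lat → SW at lon -160°, lat 0°.
Square 6, 7: +6·2° lon, +7·1° lat → SW at lon -148°, lat 7°.
Subsquare w=22, p=15: +22·0.0833333° lon, +15·0.0416667° lat → SW at lon -146.167°, lat 7.625°.
Cell spans 0.0833333° lon × 0.0416667° lat. NE corner is SW corner plus one full cell.
latitude 7.6667, longitude -146.0833.

7.6667, -146.0833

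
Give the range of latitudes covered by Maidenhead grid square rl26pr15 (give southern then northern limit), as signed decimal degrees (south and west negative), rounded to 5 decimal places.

26.72917, 26.73333

Field R=17, L=11: +17·20° lon, +11·10° lat → SW at lon 160°, lat 20°.
Square 2, 6: +2·2° lon, +6·1° lat → SW at lon 164°, lat 26°.
Subsquare p=15, r=17: +15·0.0833333° lon, +17·0.0416667° lat → SW at lon 165.25°, lat 26.7083°.
Extended square 1, 5: +1·0.00833333° lon, +5·0.00416667° lat → SW at lon 165.258°, lat 26.7292°.
Cell spans 0.00833333° lon × 0.00416667° lat.
south 26.72917, north 26.73333.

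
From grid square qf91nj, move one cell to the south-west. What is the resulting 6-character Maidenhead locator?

Longitude subsquare n = 13; −1 → 12 = m.
Latitude subsquare j = 9; −1 → 8 = i.

QF91mi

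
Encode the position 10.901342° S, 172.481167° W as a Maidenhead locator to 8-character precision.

Offset from 180°W / 90°S: lon 7.51883°, lat 79.09866°.
Field (20°×10°, letters A–R): 7.51883/20 → 0 → A, 79.09866/10 → 7 → H; chars AH.
Square (2°×1°, digits 0–9): 7.51883/2 → 3, 9.09866/1 → 9; chars 39.
Subsquare (5′×2.5′, letters a–x): 1.51883/0.0833333 → 18 → s, 0.09866/0.0416667 → 2 → c; chars sc.
Extended square (30″×15″, digits 0–9): 0.01883/0.00833333 → 2, 0.01532/0.00416667 → 3; chars 23.

AH39sc23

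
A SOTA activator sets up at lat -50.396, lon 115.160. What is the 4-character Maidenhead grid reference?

Add 180° to longitude and 90° to latitude: 295.16, 39.60.
Field (20°×10°, letters A–R): 295.16/20 → 14 → O, 39.60/10 → 3 → D; chars OD.
Square (2°×1°, digits 0–9): 15.16/2 → 7, 9.60/1 → 9; chars 79.

OD79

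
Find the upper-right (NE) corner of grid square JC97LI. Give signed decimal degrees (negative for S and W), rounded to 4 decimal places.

-62.6250, 19.0000

Field J=9, C=2: +9·20° lon, +2·10° lat → SW at lon 0°, lat -70°.
Square 9, 7: +9·2° lon, +7·1° lat → SW at lon 18°, lat -63°.
Subsquare l=11, i=8: +11·0.0833333° lon, +8·0.0416667° lat → SW at lon 18.9167°, lat -62.6667°.
Cell spans 0.0833333° lon × 0.0416667° lat. NE corner is SW corner plus one full cell.
latitude -62.6250, longitude 19.0000.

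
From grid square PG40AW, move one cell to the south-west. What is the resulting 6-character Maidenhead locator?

PG30xv

Longitude subsquare a = 0; −1 → -1, wraps to 23 = x, carry into square.
Longitude square 4; −1 → 3.
Latitude subsquare w = 22; −1 → 21 = v.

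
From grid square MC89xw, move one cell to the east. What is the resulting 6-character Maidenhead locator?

Longitude subsquare x = 23; +1 → 24, wraps to 0 = a, carry into square.
Longitude square 8; +1 → 9.
The latitude characters are unchanged.

MC99aw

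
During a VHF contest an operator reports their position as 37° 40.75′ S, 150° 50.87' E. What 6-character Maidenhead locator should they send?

QF52kh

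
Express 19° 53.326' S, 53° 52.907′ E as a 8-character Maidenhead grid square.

LH60wc56

Add 180° to longitude and 90° to latitude: 233.88178, 70.11123.
Field: lon ⌊233.88178/20⌋ = 11 → L; lat ⌊70.11123/10⌋ = 7 → H.
Square: lon ⌊13.88178/2⌋ = 6; lat ⌊0.11123/1⌋ = 0.
Subsquare: lon ⌊1.88178/0.0833333⌋ = 22 → w; lat ⌊0.11123/0.0416667⌋ = 2 → c.
Extended square: lon ⌊0.04845/0.00833333⌋ = 5; lat ⌊0.02790/0.00416667⌋ = 6.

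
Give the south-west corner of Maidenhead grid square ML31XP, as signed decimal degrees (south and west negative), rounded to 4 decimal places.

Field M=12, L=11: +12·20° lon, +11·10° lat → SW at lon 60°, lat 20°.
Square 3, 1: +3·2° lon, +1·1° lat → SW at lon 66°, lat 21°.
Subsquare x=23, p=15: +23·0.0833333° lon, +15·0.0416667° lat → SW at lon 67.9167°, lat 21.625°.
latitude 21.6250, longitude 67.9167.

21.6250, 67.9167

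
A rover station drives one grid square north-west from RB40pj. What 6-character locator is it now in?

Longitude subsquare p = 15; −1 → 14 = o.
Latitude subsquare j = 9; +1 → 10 = k.

RB40ok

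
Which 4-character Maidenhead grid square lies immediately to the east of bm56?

BM66

Longitude square 5; +1 → 6.
The latitude characters are unchanged.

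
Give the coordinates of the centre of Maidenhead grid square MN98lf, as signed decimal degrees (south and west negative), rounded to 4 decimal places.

Field M=12, N=13: +12·20° lon, +13·10° lat → SW at lon 60°, lat 40°.
Square 9, 8: +9·2° lon, +8·1° lat → SW at lon 78°, lat 48°.
Subsquare l=11, f=5: +11·0.0833333° lon, +5·0.0416667° lat → SW at lon 78.9167°, lat 48.2083°.
Cell spans 0.0833333° lon × 0.0416667° lat. Centre is SW corner plus half of each.
latitude 48.2292, longitude 78.9583.

48.2292, 78.9583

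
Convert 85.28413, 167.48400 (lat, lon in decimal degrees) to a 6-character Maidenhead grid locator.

Offset from 180°W / 90°S: lon 347.4840°, lat 175.2841°.
Field: lon ⌊347.4840/20⌋ = 17 → R; lat ⌊175.2841/10⌋ = 17 → R.
Square: lon ⌊7.4840/2⌋ = 3; lat ⌊5.2841/1⌋ = 5.
Subsquare: lon ⌊1.4840/0.0833333⌋ = 17 → r; lat ⌊0.2841/0.0416667⌋ = 6 → g.

RR35rg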